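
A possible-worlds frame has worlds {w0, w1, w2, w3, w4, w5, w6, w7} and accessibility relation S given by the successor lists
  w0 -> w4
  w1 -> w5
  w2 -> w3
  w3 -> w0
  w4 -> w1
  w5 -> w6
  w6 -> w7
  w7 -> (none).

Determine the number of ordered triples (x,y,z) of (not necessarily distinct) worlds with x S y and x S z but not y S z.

Enumerating: (w0,w4,w4), (w1,w5,w5), (w2,w3,w3), (w3,w0,w0), (w4,w1,w1), (w5,w6,w6), (w6,w7,w7).

7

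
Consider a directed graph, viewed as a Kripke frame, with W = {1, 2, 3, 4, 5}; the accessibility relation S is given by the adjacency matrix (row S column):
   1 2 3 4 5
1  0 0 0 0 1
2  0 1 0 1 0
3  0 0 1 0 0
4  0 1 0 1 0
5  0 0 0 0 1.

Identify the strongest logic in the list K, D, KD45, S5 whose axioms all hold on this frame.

Serial (axiom D): yes — every world has a successor (e.g. 1 S 5).
Transitive (axiom 4): yes — every two-step S-path is closed by a direct edge.
Euclidean (axiom 5): yes — any two successors of a common world are S-related.
Reflexive (axiom T): no — 1 is not related to itself.
So F validates K, D, KD45; S5 would additionally require S to be reflexive. The strongest is KD45.

KD45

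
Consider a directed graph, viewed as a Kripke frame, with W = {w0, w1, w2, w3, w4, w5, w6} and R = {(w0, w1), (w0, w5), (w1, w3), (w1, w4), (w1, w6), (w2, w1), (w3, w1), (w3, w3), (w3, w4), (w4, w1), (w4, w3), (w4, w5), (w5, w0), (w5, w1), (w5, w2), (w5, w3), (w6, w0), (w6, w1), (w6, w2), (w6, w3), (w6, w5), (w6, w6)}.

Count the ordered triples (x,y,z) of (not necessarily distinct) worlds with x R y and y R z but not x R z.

29

Enumerating: (w0,w1,w3), (w0,w1,w4), (w0,w1,w6), (w0,w5,w0), (w0,w5,w2), (w0,w5,w3), (w1,w3,w1), (w1,w4,w1), (w1,w4,w5), (w1,w6,w0), (w1,w6,w1), (w1,w6,w2), … and 17 more.
Total: 29.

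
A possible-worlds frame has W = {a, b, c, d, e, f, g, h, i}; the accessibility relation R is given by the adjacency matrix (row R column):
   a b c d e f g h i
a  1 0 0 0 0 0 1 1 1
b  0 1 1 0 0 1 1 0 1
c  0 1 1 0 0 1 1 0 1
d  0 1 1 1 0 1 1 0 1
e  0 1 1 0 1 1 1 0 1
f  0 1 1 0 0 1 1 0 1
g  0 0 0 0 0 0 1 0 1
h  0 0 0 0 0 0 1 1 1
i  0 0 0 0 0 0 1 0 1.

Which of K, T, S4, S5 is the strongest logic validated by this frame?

S4

Reflexive (axiom T): yes — every world is R-related to itself.
Transitive (axiom 4): yes — every two-step R-path is closed by a direct edge.
Euclidean (axiom 5): no — a R g and a R h, but not g R h.
So F validates K, T, S4; S5 would additionally require R to be Euclidean. The strongest is S4.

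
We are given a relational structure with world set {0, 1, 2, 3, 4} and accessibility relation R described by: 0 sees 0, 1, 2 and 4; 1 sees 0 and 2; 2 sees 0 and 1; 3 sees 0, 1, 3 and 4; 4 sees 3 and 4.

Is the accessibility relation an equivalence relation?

Reflexive: no — 1 is not related to itself.
Symmetric: no — 0 R 4 but not 4 R 0.
Transitive: no — 0 R 4 and 4 R 3, but not 0 R 3.
So R is not an equivalence relation.

No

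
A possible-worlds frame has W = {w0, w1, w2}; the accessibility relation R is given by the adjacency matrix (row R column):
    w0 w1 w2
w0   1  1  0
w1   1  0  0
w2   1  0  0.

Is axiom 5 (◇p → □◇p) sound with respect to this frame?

The schema 5 characterises exactly the Euclidean frames.
Euclidean: no — w0 R w1 and w0 R w1, but not w1 R w1.

No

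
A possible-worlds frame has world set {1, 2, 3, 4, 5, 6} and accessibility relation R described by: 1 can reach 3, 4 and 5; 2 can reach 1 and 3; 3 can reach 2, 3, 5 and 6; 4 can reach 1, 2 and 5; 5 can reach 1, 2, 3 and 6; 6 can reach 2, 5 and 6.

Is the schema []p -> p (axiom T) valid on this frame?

No

The schema T characterises exactly the reflexive frames.
Reflexive: no — 1 is not related to itself.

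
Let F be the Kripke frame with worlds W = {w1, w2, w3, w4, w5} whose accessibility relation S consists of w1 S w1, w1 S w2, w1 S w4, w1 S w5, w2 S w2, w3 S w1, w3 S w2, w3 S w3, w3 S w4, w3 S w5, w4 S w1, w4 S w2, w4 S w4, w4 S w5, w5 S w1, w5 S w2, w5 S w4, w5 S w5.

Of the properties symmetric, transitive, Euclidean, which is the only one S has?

transitive

Symmetric: no — w1 S w2 but not w2 S w1.
Transitive: yes — every two-step S-path is closed by a direct edge.
Euclidean: no — w1 S w2 and w1 S w4, but not w2 S w4.
Only transitive holds.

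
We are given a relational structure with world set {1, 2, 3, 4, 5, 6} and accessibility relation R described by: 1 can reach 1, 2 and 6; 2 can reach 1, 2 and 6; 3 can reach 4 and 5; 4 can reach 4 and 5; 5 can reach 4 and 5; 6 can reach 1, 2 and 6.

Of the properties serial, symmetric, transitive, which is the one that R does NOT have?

Serial: yes — every world has a successor (e.g. 1 R 1).
Symmetric: no — 3 R 4 but not 4 R 3.
Transitive: yes — every two-step R-path is closed by a direct edge.
Only symmetric fails.

symmetric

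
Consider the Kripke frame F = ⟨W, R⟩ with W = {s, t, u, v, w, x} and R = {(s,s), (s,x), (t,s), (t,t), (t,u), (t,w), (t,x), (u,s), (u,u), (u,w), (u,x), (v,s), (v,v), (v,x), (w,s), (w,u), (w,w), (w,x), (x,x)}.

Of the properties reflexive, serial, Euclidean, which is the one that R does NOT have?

Reflexive: yes — every world is R-related to itself.
Serial: yes — every world has a successor (e.g. s R s).
Euclidean: no — t R s and t R u, but not s R u.
Only Euclidean fails.

Euclidean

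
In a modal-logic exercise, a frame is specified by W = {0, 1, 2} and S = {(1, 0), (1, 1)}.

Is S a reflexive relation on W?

Reflexive: no — 0 is not related to itself.

No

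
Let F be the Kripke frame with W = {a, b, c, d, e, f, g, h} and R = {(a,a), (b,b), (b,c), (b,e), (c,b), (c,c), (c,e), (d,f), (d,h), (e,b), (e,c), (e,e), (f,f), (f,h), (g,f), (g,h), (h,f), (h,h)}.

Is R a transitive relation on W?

Yes

Transitive: yes — every two-step R-path is closed by a direct edge.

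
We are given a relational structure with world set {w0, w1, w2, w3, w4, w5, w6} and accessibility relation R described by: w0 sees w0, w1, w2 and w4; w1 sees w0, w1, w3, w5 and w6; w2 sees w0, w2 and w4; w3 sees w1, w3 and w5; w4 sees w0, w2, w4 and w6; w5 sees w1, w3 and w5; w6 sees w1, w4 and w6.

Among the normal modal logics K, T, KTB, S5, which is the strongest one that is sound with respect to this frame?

Reflexive (axiom T): yes — every world is R-related to itself.
Symmetric (axiom B): yes — every pair in R has its reverse in R.
Euclidean (axiom 5): no — w0 R w1 and w0 R w2, but not w1 R w2.
So F validates K, T, KTB; S5 would additionally require R to be Euclidean. The strongest is KTB.

KTB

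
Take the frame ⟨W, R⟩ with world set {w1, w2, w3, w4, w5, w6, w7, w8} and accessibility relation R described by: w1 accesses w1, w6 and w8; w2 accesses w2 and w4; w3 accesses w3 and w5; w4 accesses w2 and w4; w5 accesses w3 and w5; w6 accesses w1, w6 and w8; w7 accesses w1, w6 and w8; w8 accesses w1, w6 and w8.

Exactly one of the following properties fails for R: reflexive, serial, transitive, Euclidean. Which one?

Reflexive: no — w7 is not related to itself.
Serial: yes — every world has a successor (e.g. w1 R w1).
Transitive: yes — every two-step R-path is closed by a direct edge.
Euclidean: yes — any two successors of a common world are R-related.
Only reflexive fails.

reflexive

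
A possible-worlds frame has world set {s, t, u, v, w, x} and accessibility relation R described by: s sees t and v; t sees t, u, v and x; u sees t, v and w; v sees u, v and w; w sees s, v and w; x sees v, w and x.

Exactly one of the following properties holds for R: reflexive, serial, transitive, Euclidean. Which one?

Reflexive: no — s is not related to itself.
Serial: yes — every world has a successor (e.g. s R t).
Transitive: no — s R t and t R u, but not s R u.
Euclidean: no — s R v and s R t, but not v R t.
Only serial holds.

serial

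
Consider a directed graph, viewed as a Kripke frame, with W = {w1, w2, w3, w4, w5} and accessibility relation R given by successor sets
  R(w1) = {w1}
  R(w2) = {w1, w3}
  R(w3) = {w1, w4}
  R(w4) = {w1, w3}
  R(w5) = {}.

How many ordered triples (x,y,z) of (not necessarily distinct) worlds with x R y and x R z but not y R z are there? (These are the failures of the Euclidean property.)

6

Enumerating: (w2,w1,w3), (w2,w3,w3), (w3,w1,w4), (w3,w4,w4), (w4,w1,w3), (w4,w3,w3).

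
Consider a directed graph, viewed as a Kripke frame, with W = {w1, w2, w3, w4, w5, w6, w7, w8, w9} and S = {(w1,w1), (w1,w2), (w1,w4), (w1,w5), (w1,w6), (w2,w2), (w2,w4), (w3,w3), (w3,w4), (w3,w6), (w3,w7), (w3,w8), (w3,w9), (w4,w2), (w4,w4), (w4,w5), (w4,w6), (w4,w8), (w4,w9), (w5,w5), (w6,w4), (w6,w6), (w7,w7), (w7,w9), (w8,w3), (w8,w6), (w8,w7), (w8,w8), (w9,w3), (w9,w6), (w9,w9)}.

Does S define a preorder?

Reflexive: yes — every world is S-related to itself.
Transitive: no — w1 S w4 and w4 S w8, but not w1 S w8.
So S is not a preorder.

No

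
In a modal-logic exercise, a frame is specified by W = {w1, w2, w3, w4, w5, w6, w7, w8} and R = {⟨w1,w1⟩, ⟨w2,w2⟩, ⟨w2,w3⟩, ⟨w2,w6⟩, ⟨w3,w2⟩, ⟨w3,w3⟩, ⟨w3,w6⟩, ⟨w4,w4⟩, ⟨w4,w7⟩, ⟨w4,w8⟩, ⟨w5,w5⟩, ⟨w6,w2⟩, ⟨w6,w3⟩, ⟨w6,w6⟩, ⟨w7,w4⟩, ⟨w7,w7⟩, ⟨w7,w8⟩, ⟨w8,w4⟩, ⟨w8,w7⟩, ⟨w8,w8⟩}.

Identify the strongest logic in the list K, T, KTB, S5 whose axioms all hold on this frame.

Reflexive (axiom T): yes — every world is R-related to itself.
Symmetric (axiom B): yes — every pair in R has its reverse in R.
Euclidean (axiom 5): yes — any two successors of a common world are R-related.
So F validates K, T, KTB, S5. The strongest is S5.

S5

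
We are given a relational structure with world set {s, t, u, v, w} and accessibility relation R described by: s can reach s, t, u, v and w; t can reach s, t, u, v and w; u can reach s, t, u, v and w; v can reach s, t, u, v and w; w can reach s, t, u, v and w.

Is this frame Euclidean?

Yes

Euclidean: yes — any two successors of a common world are R-related.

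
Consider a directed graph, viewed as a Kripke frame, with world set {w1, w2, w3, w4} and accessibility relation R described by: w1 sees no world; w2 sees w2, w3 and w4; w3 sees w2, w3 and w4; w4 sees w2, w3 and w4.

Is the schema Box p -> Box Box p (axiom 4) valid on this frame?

Yes

Axiom 4 corresponds to the accessibility relation being transitive.
Transitive: yes — every two-step R-path is closed by a direct edge.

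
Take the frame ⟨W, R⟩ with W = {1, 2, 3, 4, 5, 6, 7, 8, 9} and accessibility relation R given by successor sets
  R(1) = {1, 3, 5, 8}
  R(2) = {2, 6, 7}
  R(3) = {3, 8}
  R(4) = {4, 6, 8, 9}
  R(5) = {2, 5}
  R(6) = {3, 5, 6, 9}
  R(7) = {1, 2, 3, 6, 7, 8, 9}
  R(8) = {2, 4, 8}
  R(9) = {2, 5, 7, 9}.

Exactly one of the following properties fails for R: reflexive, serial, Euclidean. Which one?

Euclidean

Reflexive: yes — every world is R-related to itself.
Serial: yes — every world has a successor (e.g. 1 R 1).
Euclidean: no — 1 R 3 and 1 R 5, but not 3 R 5.
Only Euclidean fails.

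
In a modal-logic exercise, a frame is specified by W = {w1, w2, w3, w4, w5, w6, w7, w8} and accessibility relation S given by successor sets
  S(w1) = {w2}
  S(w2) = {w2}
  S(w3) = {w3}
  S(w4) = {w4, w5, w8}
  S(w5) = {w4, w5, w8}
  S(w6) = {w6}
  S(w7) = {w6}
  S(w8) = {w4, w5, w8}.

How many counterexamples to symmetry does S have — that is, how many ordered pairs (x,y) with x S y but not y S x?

Enumerating: (w1,w2), (w7,w6).

2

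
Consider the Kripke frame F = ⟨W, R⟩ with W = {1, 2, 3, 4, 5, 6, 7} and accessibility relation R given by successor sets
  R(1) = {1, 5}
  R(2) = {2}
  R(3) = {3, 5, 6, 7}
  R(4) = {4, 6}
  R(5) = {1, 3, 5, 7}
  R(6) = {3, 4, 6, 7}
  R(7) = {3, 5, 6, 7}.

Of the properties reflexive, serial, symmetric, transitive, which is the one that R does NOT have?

Reflexive: yes — every world is R-related to itself.
Serial: yes — every world has a successor (e.g. 1 R 1).
Symmetric: yes — every pair in R has its reverse in R.
Transitive: no — 1 R 5 and 5 R 3, but not 1 R 3.
Only transitive fails.

transitive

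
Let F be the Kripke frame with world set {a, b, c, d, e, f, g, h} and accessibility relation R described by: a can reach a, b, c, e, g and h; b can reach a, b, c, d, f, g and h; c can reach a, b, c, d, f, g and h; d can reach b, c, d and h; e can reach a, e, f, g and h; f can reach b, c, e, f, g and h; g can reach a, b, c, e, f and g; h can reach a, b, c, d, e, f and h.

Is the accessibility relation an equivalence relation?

Reflexive: yes — every world is R-related to itself.
Symmetric: yes — every pair in R has its reverse in R.
Transitive: no — a R b and b R d, but not a R d.
So R is not an equivalence relation.

No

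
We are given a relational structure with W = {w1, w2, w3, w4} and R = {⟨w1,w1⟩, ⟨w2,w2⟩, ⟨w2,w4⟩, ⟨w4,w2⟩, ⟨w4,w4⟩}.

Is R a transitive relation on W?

Transitive: yes — every two-step R-path is closed by a direct edge.

Yes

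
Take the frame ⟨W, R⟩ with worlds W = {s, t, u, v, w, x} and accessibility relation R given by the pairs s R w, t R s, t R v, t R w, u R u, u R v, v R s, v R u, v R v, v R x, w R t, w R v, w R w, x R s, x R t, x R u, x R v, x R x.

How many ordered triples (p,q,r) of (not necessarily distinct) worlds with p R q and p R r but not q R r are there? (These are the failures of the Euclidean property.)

25

Enumerating: (t,s,s), (t,s,v), (t,v,w), (t,w,s), (v,s,s), (v,s,u), (v,s,v), (v,s,x), (v,u,s), (v,u,x), (w,t,t), (w,v,t), … and 13 more.
Total: 25.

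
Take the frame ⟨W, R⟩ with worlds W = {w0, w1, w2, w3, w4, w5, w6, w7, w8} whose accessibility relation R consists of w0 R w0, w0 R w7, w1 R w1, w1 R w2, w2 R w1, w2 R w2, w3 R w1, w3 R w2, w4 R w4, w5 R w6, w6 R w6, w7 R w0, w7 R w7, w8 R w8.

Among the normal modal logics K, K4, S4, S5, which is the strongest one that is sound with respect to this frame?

K4

Transitive (axiom 4): yes — every two-step R-path is closed by a direct edge.
Reflexive (axiom T): no — w3 is not related to itself.
Euclidean (axiom 5): yes — any two successors of a common world are R-related.
So F validates K, K4; S4 would additionally require R to be reflexive. The strongest is K4.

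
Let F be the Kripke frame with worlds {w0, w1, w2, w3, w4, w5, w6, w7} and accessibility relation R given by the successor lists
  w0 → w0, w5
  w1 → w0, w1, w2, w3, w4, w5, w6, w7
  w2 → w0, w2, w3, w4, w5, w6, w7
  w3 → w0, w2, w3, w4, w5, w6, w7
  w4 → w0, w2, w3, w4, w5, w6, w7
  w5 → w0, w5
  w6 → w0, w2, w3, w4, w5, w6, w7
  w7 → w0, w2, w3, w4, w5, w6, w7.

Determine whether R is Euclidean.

No

Euclidean: no — w1 R w0 and w1 R w2, but not w0 R w2.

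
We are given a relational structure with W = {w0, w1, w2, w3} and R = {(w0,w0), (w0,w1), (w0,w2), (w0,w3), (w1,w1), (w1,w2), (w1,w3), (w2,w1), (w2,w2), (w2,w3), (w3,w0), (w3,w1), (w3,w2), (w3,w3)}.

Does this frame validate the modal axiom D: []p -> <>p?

Axiom D corresponds to the accessibility relation being serial.
Serial: yes — every world has a successor (e.g. w0 R w0).

Yes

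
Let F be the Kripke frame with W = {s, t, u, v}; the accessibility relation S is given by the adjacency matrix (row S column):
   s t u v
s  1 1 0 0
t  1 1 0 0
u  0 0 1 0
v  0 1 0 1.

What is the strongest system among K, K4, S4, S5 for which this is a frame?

Transitive (axiom 4): no — v S t and t S s, but not v S s.
Reflexive (axiom T): yes — every world is S-related to itself.
Euclidean (axiom 5): no — v S t and v S v, but not t S v.
So F validates K; K4 would additionally require S to be transitive. The strongest is K.

K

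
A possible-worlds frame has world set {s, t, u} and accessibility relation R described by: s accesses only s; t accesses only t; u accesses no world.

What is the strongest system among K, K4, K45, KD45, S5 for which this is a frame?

K45

Transitive (axiom 4): yes — every two-step R-path is closed by a direct edge.
Euclidean (axiom 5): yes — any two successors of a common world are R-related.
Serial (axiom D): no — u has no R-successor.
Reflexive (axiom T): no — u is not related to itself.
So F validates K, K4, K45; KD45 would additionally require R to be serial. The strongest is K45.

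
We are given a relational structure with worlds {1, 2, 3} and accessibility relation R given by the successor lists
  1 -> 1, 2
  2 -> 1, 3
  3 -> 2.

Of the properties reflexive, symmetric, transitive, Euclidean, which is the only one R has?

symmetric

Reflexive: no — 2 is not related to itself.
Symmetric: yes — every pair in R has its reverse in R.
Transitive: no — 1 R 2 and 2 R 3, but not 1 R 3.
Euclidean: no — 2 R 1 and 2 R 3, but not 1 R 3.
Only symmetric holds.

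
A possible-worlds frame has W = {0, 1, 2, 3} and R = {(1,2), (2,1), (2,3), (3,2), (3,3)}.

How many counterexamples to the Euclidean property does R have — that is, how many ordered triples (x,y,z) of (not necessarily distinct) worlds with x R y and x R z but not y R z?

Enumerating: (1,2,2), (2,1,1), (2,1,3), (2,3,1), (3,2,2).

5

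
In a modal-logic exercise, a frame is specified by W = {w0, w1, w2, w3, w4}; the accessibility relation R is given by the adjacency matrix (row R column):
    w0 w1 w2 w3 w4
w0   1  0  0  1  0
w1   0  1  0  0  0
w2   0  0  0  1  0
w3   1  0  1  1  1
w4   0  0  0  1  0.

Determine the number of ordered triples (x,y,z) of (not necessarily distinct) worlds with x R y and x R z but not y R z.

Enumerating: (w3,w0,w2), (w3,w0,w4), (w3,w2,w0), (w3,w2,w2), (w3,w2,w4), (w3,w4,w0), (w3,w4,w2), (w3,w4,w4).

8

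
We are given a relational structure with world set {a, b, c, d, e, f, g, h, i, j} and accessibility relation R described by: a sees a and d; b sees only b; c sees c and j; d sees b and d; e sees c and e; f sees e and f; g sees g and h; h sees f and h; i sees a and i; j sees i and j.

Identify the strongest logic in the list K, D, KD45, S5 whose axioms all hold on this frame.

Serial (axiom D): yes — every world has a successor (e.g. a R a).
Transitive (axiom 4): no — a R d and d R b, but not a R b.
Euclidean (axiom 5): no — a R d and a R a, but not d R a.
Reflexive (axiom T): yes — every world is R-related to itself.
So F validates K, D; KD45 would additionally require R to be Euclidean and transitive. The strongest is D.

D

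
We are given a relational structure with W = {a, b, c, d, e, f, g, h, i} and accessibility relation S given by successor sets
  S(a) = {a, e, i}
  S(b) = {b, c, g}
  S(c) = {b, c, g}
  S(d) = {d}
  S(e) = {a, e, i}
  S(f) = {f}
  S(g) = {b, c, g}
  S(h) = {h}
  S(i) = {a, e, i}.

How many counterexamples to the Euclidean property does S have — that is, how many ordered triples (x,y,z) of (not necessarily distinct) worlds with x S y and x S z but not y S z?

0

S is Euclidean; there are no such tuples.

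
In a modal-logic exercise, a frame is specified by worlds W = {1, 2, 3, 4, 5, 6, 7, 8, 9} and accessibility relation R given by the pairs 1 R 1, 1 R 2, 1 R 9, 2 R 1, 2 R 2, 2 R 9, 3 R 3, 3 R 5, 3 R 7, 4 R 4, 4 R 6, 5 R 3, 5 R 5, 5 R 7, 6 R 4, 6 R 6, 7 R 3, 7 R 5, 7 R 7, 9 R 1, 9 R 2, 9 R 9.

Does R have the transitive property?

Transitive: yes — every two-step R-path is closed by a direct edge.

Yes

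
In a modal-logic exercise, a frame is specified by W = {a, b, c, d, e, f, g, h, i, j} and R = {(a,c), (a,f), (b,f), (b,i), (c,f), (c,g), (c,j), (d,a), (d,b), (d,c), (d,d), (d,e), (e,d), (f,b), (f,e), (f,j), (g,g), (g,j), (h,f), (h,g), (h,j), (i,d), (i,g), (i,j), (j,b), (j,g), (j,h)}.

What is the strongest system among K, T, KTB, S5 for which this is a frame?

Reflexive (axiom T): no — a is not related to itself.
Symmetric (axiom B): no — a R c but not c R a.
Euclidean (axiom 5): no — a R f and a R c, but not f R c.
So F validates K; T would additionally require R to be reflexive. The strongest is K.

K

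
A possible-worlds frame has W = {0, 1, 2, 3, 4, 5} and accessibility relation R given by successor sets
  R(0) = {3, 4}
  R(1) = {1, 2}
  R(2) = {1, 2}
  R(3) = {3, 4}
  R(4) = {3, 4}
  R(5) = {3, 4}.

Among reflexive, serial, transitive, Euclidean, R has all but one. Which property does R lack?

Reflexive: no — 0 is not related to itself.
Serial: yes — every world has a successor (e.g. 0 R 3).
Transitive: yes — every two-step R-path is closed by a direct edge.
Euclidean: yes — any two successors of a common world are R-related.
Only reflexive fails.

reflexive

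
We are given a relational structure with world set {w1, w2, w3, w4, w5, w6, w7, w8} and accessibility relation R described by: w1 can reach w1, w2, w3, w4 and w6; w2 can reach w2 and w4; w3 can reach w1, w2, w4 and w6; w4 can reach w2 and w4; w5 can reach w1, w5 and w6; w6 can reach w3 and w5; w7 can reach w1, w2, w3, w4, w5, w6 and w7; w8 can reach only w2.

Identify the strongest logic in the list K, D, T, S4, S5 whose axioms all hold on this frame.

Serial (axiom D): yes — every world has a successor (e.g. w1 R w1).
Reflexive (axiom T): no — w3 is not related to itself.
Transitive (axiom 4): no — w1 R w6 and w6 R w5, but not w1 R w5.
Euclidean (axiom 5): no — w1 R w2 and w1 R w3, but not w2 R w3.
So F validates K, D; T would additionally require R to be reflexive. The strongest is D.

D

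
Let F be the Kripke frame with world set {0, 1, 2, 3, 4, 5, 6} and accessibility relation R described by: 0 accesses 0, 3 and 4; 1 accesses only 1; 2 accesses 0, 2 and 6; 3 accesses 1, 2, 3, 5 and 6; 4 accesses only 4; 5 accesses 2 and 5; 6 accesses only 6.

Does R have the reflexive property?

Reflexive: yes — every world is R-related to itself.

Yes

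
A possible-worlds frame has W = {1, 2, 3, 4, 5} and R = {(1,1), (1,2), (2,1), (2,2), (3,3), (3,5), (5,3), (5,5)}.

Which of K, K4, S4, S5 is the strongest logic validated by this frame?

Transitive (axiom 4): yes — every two-step R-path is closed by a direct edge.
Reflexive (axiom T): no — 4 is not related to itself.
Euclidean (axiom 5): yes — any two successors of a common world are R-related.
So F validates K, K4; S4 would additionally require R to be reflexive. The strongest is K4.

K4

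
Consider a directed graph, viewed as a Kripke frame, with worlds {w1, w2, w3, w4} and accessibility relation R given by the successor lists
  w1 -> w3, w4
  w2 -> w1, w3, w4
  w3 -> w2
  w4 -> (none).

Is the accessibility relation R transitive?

Transitive: no — w1 R w3 and w3 R w2, but not w1 R w2.

No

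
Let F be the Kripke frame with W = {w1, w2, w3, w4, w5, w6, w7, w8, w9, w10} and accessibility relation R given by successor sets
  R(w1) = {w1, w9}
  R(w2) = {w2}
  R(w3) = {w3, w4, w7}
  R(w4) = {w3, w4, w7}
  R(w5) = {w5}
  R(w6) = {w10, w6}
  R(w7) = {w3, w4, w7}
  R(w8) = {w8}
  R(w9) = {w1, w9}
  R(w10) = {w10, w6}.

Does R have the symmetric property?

Symmetric: yes — every pair in R has its reverse in R.

Yes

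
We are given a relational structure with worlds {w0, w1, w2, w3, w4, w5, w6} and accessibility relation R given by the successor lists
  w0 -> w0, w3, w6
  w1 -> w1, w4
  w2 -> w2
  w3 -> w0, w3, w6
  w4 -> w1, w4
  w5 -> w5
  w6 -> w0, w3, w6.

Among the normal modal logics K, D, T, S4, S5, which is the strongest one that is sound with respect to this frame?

S5

Serial (axiom D): yes — every world has a successor (e.g. w0 R w0).
Reflexive (axiom T): yes — every world is R-related to itself.
Transitive (axiom 4): yes — every two-step R-path is closed by a direct edge.
Euclidean (axiom 5): yes — any two successors of a common world are R-related.
So F validates K, D, T, S4, S5. The strongest is S5.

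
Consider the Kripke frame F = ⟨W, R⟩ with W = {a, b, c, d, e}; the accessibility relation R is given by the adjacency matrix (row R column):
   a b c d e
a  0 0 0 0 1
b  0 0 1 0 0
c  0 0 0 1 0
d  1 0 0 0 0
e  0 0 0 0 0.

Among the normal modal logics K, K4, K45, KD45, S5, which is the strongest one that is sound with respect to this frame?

K

Transitive (axiom 4): no — b R c and c R d, but not b R d.
Euclidean (axiom 5): no — a R e and a R e, but not e R e.
Serial (axiom D): no — e has no R-successor.
Reflexive (axiom T): no — a is not related to itself.
So F validates K; K4 would additionally require R to be transitive. The strongest is K.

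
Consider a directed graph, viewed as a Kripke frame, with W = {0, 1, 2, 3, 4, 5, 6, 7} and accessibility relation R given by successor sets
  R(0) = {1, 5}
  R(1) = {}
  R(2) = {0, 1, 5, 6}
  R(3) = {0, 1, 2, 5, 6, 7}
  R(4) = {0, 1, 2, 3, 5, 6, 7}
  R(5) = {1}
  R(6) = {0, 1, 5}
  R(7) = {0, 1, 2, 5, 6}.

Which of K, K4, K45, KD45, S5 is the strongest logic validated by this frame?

K4

Transitive (axiom 4): yes — every two-step R-path is closed by a direct edge.
Euclidean (axiom 5): no — 0 R 1 and 0 R 5, but not 1 R 5.
Serial (axiom D): no — 1 has no R-successor.
Reflexive (axiom T): no — 0 is not related to itself.
So F validates K, K4; K45 would additionally require R to be Euclidean. The strongest is K4.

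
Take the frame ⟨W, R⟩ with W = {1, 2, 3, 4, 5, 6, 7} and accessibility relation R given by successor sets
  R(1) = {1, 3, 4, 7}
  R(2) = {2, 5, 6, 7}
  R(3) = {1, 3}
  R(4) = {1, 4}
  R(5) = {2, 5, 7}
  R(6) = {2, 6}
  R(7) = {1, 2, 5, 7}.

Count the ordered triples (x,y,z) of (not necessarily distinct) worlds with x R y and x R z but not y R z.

14

Enumerating: (1,3,4), (1,3,7), (1,4,3), (1,4,7), (1,7,3), (1,7,4), (2,5,6), (2,6,5), (2,6,7), (2,7,6), (7,1,2), (7,1,5), (7,2,1), (7,5,1).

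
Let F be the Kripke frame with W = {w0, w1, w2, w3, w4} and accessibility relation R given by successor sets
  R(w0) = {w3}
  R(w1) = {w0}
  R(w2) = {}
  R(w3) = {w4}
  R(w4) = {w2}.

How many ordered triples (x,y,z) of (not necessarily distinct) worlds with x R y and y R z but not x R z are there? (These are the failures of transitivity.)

3

Enumerating: (w0,w3,w4), (w1,w0,w3), (w3,w4,w2).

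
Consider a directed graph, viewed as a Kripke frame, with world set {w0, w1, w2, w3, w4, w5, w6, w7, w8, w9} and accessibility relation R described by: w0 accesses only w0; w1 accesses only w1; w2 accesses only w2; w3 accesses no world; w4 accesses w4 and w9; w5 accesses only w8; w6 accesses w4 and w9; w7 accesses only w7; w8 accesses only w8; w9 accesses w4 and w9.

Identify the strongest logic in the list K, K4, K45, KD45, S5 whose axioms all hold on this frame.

K45

Transitive (axiom 4): yes — every two-step R-path is closed by a direct edge.
Euclidean (axiom 5): yes — any two successors of a common world are R-related.
Serial (axiom D): no — w3 has no R-successor.
Reflexive (axiom T): no — w3 is not related to itself.
So F validates K, K4, K45; KD45 would additionally require R to be serial. The strongest is K45.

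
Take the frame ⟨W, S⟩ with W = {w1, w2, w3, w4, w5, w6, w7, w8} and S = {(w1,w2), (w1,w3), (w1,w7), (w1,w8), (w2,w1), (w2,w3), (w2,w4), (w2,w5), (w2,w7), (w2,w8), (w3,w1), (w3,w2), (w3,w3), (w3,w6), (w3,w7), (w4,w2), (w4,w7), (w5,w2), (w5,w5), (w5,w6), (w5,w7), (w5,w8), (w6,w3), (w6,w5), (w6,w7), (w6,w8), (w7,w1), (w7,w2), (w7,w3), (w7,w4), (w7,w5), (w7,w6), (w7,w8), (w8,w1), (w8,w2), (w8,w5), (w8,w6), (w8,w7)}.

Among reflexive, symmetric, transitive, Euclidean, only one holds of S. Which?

Reflexive: no — w1 is not related to itself.
Symmetric: yes — every pair in S has its reverse in S.
Transitive: no — w1 S w2 and w2 S w4, but not w1 S w4.
Euclidean: no — w1 S w3 and w1 S w8, but not w3 S w8.
Only symmetric holds.

symmetric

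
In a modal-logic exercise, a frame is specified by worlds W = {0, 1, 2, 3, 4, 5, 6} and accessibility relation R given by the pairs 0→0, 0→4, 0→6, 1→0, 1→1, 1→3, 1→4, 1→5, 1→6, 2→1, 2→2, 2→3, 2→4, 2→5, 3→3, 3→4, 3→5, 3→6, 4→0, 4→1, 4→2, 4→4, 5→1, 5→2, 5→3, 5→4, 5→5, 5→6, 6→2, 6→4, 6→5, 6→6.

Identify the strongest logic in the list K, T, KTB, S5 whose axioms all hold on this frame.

T

Reflexive (axiom T): yes — every world is R-related to itself.
Symmetric (axiom B): no — 0 R 6 but not 6 R 0.
Euclidean (axiom 5): no — 0 R 4 and 0 R 6, but not 4 R 6.
So F validates K, T; KTB would additionally require R to be symmetric. The strongest is T.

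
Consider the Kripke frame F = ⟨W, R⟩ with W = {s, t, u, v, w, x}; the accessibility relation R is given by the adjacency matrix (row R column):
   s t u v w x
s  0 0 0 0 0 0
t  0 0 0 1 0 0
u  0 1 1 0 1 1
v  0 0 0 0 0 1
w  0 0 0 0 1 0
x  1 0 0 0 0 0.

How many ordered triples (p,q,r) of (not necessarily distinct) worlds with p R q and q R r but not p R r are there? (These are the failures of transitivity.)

4

Enumerating: (t,v,x), (u,t,v), (u,x,s), (v,x,s).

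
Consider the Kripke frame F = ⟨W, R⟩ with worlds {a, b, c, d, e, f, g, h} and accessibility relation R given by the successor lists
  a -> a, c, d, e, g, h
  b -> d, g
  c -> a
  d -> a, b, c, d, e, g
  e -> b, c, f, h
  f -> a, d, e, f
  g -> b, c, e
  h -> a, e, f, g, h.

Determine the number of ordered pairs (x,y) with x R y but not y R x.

Enumerating: (a,e), (a,g), (d,c), (d,e), (d,g), (e,b), (e,c), (f,a), (f,d), (g,c), (g,e), (h,f), (h,g).

13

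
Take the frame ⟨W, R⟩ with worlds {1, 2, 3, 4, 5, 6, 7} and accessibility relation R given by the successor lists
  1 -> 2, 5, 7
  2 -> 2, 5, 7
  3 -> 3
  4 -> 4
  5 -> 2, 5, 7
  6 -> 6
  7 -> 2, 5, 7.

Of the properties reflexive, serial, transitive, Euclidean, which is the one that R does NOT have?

reflexive

Reflexive: no — 1 is not related to itself.
Serial: yes — every world has a successor (e.g. 1 R 2).
Transitive: yes — every two-step R-path is closed by a direct edge.
Euclidean: yes — any two successors of a common world are R-related.
Only reflexive fails.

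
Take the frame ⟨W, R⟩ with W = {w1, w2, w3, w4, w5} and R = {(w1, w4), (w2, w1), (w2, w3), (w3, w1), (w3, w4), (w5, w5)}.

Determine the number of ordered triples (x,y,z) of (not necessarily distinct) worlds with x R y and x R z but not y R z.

7

Enumerating: (w1,w4,w4), (w2,w1,w1), (w2,w1,w3), (w2,w3,w3), (w3,w1,w1), (w3,w4,w1), (w3,w4,w4).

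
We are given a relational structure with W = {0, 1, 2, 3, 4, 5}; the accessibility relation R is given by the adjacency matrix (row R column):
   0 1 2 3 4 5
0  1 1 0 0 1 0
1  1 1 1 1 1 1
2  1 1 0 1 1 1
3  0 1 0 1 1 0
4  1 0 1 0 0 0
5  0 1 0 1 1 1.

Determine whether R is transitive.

No

Transitive: no — 0 R 1 and 1 R 2, but not 0 R 2.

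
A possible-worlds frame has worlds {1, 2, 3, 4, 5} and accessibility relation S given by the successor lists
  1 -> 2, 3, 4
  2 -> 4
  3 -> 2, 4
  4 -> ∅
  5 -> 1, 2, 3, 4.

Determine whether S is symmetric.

No

Symmetric: no — 1 S 2 but not 2 S 1.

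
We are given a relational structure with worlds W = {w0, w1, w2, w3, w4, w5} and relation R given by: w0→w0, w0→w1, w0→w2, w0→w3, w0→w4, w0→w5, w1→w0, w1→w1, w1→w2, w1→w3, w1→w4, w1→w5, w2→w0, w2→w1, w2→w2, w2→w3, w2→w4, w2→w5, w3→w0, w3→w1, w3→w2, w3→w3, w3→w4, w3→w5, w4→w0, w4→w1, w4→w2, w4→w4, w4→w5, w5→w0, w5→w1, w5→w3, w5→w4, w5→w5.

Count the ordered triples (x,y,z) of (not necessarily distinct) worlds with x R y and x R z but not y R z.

Enumerating: (w0,w4,w3), (w0,w5,w2), (w1,w4,w3), (w1,w5,w2), (w2,w4,w3), (w2,w5,w2), (w3,w4,w3), (w3,w5,w2), (w4,w5,w2), (w5,w4,w3).

10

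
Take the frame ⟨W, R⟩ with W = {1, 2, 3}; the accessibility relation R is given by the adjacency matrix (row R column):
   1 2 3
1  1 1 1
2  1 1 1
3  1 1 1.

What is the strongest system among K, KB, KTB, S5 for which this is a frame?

Symmetric (axiom B): yes — every pair in R has its reverse in R.
Reflexive (axiom T): yes — every world is R-related to itself.
Euclidean (axiom 5): yes — any two successors of a common world are R-related.
So F validates K, KB, KTB, S5. The strongest is S5.

S5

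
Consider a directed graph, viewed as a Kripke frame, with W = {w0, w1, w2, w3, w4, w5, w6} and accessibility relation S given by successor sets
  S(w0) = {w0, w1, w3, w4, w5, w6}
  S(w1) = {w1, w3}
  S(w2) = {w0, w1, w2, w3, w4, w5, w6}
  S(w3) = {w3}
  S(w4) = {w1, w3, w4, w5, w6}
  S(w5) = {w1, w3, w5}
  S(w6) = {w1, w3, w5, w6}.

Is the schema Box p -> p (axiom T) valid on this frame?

The schema T characterises exactly the reflexive frames.
Reflexive: yes — every world is S-related to itself.

Yes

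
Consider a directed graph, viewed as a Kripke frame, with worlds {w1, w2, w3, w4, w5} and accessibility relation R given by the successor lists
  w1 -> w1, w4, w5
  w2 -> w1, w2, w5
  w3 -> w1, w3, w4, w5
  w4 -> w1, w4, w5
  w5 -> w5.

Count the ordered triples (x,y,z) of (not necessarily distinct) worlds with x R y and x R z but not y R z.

12

Enumerating: (w1,w5,w1), (w1,w5,w4), (w2,w1,w2), (w2,w5,w1), (w2,w5,w2), (w3,w1,w3), (w3,w4,w3), (w3,w5,w1), (w3,w5,w3), (w3,w5,w4), (w4,w5,w1), (w4,w5,w4).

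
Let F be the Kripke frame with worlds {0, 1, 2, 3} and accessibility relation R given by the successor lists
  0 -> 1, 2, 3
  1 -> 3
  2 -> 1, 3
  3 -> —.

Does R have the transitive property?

Yes

Transitive: yes — every two-step R-path is closed by a direct edge.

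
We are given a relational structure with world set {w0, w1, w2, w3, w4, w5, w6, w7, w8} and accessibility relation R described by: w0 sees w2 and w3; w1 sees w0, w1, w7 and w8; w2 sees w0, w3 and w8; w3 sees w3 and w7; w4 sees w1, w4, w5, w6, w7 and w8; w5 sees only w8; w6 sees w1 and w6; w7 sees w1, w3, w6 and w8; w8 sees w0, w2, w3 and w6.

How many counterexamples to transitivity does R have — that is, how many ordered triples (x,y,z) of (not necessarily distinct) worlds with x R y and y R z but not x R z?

Enumerating: (w0,w2,w0), (w0,w2,w8), (w0,w3,w7), (w1,w0,w2), (w1,w0,w3), (w1,w7,w3), (w1,w7,w6), (w1,w8,w2), (w1,w8,w3), (w1,w8,w6), (w2,w0,w2), (w2,w3,w7), … and 25 more.
Total: 37.

37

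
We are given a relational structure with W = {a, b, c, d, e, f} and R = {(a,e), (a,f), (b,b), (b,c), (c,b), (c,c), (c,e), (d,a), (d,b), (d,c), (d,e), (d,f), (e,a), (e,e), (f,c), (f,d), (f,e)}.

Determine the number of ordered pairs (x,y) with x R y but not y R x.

Enumerating: (a,f), (c,e), (d,a), (d,b), (d,c), (d,e), (f,c), (f,e).

8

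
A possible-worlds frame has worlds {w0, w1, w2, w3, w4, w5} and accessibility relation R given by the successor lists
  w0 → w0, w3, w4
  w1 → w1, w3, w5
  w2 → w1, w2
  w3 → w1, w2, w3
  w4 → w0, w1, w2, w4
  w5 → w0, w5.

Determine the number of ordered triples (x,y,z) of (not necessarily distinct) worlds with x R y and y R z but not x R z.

14

Enumerating: (w0,w3,w1), (w0,w3,w2), (w0,w4,w1), (w0,w4,w2), (w1,w3,w2), (w1,w5,w0), (w2,w1,w3), (w2,w1,w5), (w3,w1,w5), (w4,w0,w3), (w4,w1,w3), (w4,w1,w5), (w5,w0,w3), (w5,w0,w4).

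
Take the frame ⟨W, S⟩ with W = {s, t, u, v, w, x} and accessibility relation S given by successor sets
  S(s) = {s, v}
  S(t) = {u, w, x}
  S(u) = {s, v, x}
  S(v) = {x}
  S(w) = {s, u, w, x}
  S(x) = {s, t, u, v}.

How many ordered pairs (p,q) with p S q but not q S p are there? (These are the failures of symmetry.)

Enumerating: (s,v), (t,u), (t,w), (u,s), (u,v), (w,s), (w,u), (w,x), (x,s).

9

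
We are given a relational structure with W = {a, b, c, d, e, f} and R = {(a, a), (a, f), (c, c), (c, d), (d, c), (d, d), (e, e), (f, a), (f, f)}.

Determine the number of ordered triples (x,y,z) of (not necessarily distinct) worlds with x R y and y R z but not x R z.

R is transitive; there are no such tuples.

0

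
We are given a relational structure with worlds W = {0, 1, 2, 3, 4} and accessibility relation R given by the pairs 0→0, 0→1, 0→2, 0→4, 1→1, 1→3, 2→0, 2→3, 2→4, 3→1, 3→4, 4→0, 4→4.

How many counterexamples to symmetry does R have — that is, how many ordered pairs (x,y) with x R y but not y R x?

4

Enumerating: (0,1), (2,3), (2,4), (3,4).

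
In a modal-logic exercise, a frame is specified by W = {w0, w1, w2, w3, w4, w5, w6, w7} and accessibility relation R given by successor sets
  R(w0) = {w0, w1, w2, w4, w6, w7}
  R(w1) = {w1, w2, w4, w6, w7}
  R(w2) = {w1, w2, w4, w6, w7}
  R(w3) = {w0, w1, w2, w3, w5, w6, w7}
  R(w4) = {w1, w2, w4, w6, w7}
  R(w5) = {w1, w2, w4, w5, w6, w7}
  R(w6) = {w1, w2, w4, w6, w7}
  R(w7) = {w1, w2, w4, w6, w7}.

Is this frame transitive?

Transitive: no — w3 R w0 and w0 R w4, but not w3 R w4.

No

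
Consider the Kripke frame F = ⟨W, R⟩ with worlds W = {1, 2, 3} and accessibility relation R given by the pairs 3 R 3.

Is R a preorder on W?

Reflexive: no — 1 is not related to itself.
Transitive: yes — every two-step R-path is closed by a direct edge.
So R is not a preorder.

No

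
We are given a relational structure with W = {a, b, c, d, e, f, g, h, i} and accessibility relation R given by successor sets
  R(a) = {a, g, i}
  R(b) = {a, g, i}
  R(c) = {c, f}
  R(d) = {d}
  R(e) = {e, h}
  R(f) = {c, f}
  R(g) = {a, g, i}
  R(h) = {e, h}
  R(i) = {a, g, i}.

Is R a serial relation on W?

Serial: yes — every world has a successor (e.g. a R a).

Yes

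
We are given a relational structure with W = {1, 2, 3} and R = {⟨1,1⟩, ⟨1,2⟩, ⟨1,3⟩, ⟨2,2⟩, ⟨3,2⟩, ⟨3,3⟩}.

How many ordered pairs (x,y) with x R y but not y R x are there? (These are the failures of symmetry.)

3

Enumerating: (1,2), (1,3), (3,2).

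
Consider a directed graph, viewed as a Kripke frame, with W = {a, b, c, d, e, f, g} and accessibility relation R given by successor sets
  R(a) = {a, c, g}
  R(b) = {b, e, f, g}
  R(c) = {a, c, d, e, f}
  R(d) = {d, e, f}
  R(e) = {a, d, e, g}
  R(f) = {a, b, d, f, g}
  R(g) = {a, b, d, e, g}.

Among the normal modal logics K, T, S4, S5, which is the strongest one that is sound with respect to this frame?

Reflexive (axiom T): yes — every world is R-related to itself.
Transitive (axiom 4): no — a R c and c R d, but not a R d.
Euclidean (axiom 5): no — a R c and a R g, but not c R g.
So F validates K, T; S4 would additionally require R to be transitive. The strongest is T.

T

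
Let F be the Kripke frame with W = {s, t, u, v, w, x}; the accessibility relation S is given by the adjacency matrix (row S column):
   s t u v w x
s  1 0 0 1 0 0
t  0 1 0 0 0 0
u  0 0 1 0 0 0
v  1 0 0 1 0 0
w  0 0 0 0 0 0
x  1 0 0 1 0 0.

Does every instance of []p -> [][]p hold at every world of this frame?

By correspondence theory, 4 is valid on a frame iff S is transitive.
Transitive: yes — every two-step S-path is closed by a direct edge.

Yes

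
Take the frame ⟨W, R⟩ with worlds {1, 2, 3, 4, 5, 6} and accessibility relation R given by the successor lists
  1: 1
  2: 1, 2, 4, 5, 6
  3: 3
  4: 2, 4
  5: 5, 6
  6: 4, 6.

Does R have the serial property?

Yes

Serial: yes — every world has a successor (e.g. 1 R 1).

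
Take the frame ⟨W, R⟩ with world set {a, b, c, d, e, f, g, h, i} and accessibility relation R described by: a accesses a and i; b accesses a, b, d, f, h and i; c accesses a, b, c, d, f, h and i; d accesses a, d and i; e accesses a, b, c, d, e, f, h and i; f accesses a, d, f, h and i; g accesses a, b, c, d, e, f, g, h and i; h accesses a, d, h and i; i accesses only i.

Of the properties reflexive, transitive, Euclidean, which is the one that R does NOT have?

Reflexive: yes — every world is R-related to itself.
Transitive: yes — every two-step R-path is closed by a direct edge.
Euclidean: no — b R a and b R d, but not a R d.
Only Euclidean fails.

Euclidean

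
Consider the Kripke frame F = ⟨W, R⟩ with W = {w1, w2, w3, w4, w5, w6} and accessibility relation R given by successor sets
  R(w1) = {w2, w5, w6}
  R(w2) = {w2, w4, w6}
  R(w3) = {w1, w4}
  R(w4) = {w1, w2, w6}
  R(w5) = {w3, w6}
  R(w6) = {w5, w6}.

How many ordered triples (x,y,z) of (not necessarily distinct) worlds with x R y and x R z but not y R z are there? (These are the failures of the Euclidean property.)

18

Enumerating: (w1,w2,w5), (w1,w5,w2), (w1,w5,w5), (w1,w6,w2), (w2,w4,w4), (w2,w6,w2), (w2,w6,w4), (w3,w1,w1), (w3,w1,w4), (w3,w4,w4), (w4,w1,w1), (w4,w2,w1), (w4,w6,w1), (w4,w6,w2), (w5,w3,w3), (w5,w3,w6), (w5,w6,w3), (w6,w5,w5).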